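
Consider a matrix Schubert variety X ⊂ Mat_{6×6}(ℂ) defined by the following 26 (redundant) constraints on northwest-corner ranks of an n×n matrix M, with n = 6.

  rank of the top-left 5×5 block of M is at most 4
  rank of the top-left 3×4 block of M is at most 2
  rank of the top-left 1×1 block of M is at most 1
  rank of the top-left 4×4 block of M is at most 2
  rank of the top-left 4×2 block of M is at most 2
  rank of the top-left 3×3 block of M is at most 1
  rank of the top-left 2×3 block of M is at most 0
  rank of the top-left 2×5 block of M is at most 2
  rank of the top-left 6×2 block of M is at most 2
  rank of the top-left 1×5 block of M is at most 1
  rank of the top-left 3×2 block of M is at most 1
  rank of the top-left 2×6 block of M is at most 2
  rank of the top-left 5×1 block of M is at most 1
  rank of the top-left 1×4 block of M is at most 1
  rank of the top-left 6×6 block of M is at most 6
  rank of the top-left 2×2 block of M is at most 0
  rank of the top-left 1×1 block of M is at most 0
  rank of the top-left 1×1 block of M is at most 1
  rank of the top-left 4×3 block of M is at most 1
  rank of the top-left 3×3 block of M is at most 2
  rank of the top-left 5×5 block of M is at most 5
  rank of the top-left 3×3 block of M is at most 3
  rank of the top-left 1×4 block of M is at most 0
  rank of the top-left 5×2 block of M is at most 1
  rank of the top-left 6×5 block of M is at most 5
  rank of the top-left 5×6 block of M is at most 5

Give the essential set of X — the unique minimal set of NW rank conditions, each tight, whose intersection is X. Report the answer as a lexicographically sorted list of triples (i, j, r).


Rank table r_w(6×6) implied by the 26 constraints:

  i=1: 0  0  0  0  1  1
  i=2: 0  0  0  1  2  2
  i=3: 1  1  1  2  3  3
  i=4: 1  1  1  2  3  4
  i=5: 1  1  2  3  4  5
  i=6: 1  2  3  4  5  6

the unique w with this rank table is (5, 4, 1, 6, 3, 2).

ℓ(w)=10; the 4 essential cells (i,j,r):

[(1, 4, 0), (2, 3, 0), (4, 3, 1), (5, 2, 1)]


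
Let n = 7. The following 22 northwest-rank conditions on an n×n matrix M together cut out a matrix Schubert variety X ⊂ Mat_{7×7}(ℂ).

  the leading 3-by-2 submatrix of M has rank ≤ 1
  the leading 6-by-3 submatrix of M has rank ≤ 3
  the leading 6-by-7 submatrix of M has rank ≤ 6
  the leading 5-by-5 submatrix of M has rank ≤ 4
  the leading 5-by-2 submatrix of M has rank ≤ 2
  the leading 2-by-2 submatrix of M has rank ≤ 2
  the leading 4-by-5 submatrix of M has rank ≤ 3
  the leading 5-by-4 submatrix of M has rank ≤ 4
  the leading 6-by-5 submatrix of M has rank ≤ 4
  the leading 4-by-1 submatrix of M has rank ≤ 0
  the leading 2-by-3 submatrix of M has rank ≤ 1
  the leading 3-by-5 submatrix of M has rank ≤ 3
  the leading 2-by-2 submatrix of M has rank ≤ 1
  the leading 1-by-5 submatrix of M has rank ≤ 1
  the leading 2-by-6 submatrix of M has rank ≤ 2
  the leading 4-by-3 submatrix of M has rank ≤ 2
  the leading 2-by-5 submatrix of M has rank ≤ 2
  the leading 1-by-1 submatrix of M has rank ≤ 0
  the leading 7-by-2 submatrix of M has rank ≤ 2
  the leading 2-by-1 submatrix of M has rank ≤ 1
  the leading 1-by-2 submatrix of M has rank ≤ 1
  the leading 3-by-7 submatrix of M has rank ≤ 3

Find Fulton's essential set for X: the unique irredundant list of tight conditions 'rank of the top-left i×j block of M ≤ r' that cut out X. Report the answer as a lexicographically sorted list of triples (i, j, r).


Rank table r_w(7×7) implied by the 22 constraints:

  i=1: 0  1  1  1  1  1  1
  i=2: 0  1  1  2  2  2  2
  i=3: 0  1  2  3  3  3  3
  i=4: 0  1  2  3  3  4  4
  i=5: 1  2  3  4  4  5  5
  i=6: 1  2  3  4  4  5  6
  i=7: 1  2  3  4  5  6  7

the unique w with this rank table is (2, 4, 3, 6, 1, 7, 5).

ℓ(w)=7; the 4 essential cells (i,j,r):

[(2, 3, 1), (4, 1, 0), (4, 5, 3), (6, 5, 4)]


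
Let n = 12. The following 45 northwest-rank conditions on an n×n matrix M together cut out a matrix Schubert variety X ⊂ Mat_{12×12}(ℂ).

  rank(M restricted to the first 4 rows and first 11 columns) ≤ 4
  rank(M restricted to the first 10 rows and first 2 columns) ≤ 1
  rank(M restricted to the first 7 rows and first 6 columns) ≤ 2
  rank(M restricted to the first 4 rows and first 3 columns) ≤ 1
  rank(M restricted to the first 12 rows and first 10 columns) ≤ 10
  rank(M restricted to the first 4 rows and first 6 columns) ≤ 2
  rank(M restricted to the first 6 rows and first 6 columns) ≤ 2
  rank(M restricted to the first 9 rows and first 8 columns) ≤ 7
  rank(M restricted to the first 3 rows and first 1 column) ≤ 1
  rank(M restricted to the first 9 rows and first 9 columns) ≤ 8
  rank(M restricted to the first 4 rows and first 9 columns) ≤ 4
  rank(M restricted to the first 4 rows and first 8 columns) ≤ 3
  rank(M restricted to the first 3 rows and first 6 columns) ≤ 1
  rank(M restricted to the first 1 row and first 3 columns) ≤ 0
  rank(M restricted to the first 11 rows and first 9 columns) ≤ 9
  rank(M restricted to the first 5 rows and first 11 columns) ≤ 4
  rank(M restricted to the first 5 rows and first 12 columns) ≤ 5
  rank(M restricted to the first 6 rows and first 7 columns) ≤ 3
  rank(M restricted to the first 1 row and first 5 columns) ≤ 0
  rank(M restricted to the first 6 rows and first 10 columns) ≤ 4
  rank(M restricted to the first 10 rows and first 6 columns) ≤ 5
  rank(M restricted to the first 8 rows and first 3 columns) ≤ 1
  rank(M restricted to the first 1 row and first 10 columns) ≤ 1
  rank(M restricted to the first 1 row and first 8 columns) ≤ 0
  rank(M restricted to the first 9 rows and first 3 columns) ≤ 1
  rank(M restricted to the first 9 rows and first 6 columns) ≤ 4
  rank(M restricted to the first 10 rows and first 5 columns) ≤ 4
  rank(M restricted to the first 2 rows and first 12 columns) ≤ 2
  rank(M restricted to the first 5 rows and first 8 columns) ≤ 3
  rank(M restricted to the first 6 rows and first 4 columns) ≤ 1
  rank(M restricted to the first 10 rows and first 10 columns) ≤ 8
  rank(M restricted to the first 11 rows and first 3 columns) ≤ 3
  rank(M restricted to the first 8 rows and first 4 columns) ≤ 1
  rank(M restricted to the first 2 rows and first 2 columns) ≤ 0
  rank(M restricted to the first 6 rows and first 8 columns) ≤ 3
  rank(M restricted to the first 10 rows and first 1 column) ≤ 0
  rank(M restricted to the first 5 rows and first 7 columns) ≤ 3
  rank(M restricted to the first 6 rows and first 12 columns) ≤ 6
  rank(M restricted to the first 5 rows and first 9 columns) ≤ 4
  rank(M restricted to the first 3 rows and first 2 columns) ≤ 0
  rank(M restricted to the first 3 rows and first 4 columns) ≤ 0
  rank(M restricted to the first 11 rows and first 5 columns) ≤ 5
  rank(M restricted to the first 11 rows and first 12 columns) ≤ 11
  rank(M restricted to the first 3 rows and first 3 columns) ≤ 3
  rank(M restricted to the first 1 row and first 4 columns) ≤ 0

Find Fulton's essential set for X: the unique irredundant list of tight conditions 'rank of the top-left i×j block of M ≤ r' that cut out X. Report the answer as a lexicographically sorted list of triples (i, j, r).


Computing R[i][j] = min implied NW-rank bound (n=12, 45 conditions):

  R[1]: 0, 0, 0, 0, 0, 0, 0, 0, 1, 1, 1, 1
  R[2]: 0, 0, 0, 0, 1, 1, 1, 1, 2, 2, 2, 2
  R[3]: 0, 0, 0, 0, 1, 1, 2, 2, 3, 3, 3, 3
  R[4]: 0, 1, 1, 1, 2, 2, 3, 3, 4, 4, 4, 4
  R[5]: 0, 1, 1, 1, 2, 2, 3, 3, 4, 4, 4, 5
  R[6]: 0, 1, 1, 1, 2, 2, 3, 3, 4, 4, 5, 6
  R[7]: 0, 1, 1, 1, 2, 2, 3, 4, 5, 5, 6, 7
  R[8]: 0, 1, 1, 1, 2, 3, 4, 5, 6, 6, 7, 8
  R[9]: 0, 1, 1, 2, 3, 4, 5, 6, 7, 7, 8, 9
  R[10]: 0, 1, 2, 3, 4, 5, 6, 7, 8, 8, 9, 10
  R[11]: 1, 2, 3, 4, 5, 6, 7, 8, 9, 9, 10, 11
  R[12]: 1, 2, 3, 4, 5, 6, 7, 8, 9, 10, 11, 12

reading off 1-entries of Δ²R: w = (9, 5, 7, 2, 12, 11, 8, 6, 4, 3, 1, 10).

10 SE-corners of the 41-cell Rothe diagram give Ess(w):

[(1, 8, 0), (3, 4, 0), (3, 6, 1), (5, 11, 4), (6, 8, 3), (6, 10, 4), (7, 6, 2), (8, 4, 1), (9, 3, 1), (10, 1, 0)]


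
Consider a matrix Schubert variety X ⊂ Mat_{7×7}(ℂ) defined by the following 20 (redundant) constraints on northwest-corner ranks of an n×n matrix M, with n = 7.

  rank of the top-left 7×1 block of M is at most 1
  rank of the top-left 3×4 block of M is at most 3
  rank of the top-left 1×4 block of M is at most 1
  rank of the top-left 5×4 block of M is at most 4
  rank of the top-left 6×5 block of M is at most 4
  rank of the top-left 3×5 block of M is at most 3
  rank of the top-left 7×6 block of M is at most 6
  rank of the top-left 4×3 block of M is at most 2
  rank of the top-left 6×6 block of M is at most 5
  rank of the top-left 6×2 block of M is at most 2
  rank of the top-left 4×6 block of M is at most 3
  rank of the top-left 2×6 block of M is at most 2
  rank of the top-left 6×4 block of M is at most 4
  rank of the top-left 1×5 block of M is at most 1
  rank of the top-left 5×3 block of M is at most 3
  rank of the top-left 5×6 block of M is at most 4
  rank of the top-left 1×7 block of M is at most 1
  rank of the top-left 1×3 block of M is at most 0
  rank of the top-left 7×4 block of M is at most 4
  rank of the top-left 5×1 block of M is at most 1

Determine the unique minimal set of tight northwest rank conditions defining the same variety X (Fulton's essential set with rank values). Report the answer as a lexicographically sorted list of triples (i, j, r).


Rank table r_w(7×7) implied by the 20 constraints:

  i=1: 0 0 0 1 1 1 1
  i=2: 1 1 1 2 2 2 2
  i=3: 1 2 2 3 3 3 3
  i=4: 1 2 2 3 3 3 4
  i=5: 1 2 3 4 4 4 5
  i=6: 1 2 3 4 4 5 6
  i=7: 1 2 3 4 5 6 7

hence w(1..7) = (4, 1, 2, 7, 3, 6, 5).

D(w) has 7 cells with 4 SE-corners; essential set:

[(1, 3, 0), (4, 3, 2), (4, 6, 3), (6, 5, 4)]


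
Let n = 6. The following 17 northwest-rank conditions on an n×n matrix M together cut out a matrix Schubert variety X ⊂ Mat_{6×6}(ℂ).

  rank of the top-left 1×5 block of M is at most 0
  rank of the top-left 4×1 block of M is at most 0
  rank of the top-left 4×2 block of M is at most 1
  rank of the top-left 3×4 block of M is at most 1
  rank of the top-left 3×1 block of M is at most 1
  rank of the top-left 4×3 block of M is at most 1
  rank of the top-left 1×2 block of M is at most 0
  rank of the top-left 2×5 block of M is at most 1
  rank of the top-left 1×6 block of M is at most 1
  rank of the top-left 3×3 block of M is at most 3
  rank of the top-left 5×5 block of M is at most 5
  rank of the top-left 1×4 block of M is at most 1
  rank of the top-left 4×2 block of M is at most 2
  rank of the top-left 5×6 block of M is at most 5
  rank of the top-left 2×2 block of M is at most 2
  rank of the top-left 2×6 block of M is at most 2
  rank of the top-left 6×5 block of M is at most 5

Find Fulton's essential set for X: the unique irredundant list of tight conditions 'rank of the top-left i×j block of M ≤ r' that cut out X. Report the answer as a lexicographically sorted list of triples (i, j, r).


Reconstructing r_w from the 17 given conditions:

  0, 0, 0, 0, 0, 1
  0, 1, 1, 1, 1, 2
  0, 1, 1, 1, 2, 3
  0, 1, 1, 2, 3, 4
  1, 2, 2, 3, 4, 5
  1, 2, 3, 4, 5, 6

reading off 1-entries of Δ²R: w = (6, 2, 5, 4, 1, 3).

ℓ(w)=11; the 4 essential cells (i,j,r):

[(1, 5, 0), (3, 4, 1), (4, 1, 0), (4, 3, 1)]


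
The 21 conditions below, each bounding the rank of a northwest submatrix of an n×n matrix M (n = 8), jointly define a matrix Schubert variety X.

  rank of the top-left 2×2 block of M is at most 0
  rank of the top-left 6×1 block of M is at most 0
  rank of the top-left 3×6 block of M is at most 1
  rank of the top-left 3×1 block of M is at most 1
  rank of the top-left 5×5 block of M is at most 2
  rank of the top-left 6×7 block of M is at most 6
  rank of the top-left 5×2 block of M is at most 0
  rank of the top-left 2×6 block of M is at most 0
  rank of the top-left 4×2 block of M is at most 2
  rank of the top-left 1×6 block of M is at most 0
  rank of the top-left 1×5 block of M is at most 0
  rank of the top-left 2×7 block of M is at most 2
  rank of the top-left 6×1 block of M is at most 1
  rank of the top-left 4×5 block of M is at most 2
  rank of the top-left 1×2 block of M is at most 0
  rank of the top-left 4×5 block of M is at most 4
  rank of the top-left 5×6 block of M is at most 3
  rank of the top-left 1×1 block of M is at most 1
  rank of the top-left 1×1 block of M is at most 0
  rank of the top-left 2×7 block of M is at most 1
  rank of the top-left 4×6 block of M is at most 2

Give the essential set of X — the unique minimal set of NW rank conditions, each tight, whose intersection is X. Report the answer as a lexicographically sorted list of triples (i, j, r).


The tightest implied rank at each (i,j), from the 21 conditions:

  R[1]: 0, 0, 0, 0, 0, 0, 1, 1
  R[2]: 0, 0, 0, 0, 0, 0, 1, 2
  R[3]: 0, 0, 1, 1, 1, 1, 2, 3
  R[4]: 0, 0, 1, 2, 2, 2, 3, 4
  R[5]: 0, 0, 1, 2, 2, 3, 4, 5
  R[6]: 0, 1, 2, 3, 3, 4, 5, 6
  R[7]: 1, 2, 3, 4, 4, 5, 6, 7
  R[8]: 1, 2, 3, 4, 5, 6, 7, 8

hence w(1..8) = (7, 8, 3, 4, 6, 2, 1, 5).

Fulton essential set (4 of the 20 Rothe cells):

[(2, 6, 0), (5, 2, 0), (5, 5, 2), (6, 1, 0)]


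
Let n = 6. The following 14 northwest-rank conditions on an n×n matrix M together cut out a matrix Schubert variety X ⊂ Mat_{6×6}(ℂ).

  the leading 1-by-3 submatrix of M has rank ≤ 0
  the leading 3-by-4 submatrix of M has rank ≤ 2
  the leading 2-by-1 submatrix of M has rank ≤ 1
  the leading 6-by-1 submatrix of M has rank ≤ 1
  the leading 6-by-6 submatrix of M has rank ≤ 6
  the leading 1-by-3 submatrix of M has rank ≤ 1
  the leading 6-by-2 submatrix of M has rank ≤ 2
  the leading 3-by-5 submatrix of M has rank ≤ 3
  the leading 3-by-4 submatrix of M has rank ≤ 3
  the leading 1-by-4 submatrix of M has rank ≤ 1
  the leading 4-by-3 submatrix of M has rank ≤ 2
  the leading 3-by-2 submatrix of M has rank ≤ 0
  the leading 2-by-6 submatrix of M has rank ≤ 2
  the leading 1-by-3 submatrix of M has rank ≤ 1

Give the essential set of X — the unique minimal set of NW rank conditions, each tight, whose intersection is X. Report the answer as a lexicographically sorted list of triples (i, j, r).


Reconstructing r_w from the 14 given conditions:

  row 1: 0, 0, 0, 1, 1, 1
  row 2: 0, 0, 1, 2, 2, 2
  row 3: 0, 0, 1, 2, 3, 3
  row 4: 1, 1, 2, 3, 4, 4
  row 5: 1, 2, 3, 4, 5, 5
  row 6: 1, 2, 3, 4, 5, 6

the unique w with this rank table is (4, 3, 5, 1, 2, 6).

2 SE-corners of the 7-cell Rothe diagram give Ess(w):

[(1, 3, 0), (3, 2, 0)]


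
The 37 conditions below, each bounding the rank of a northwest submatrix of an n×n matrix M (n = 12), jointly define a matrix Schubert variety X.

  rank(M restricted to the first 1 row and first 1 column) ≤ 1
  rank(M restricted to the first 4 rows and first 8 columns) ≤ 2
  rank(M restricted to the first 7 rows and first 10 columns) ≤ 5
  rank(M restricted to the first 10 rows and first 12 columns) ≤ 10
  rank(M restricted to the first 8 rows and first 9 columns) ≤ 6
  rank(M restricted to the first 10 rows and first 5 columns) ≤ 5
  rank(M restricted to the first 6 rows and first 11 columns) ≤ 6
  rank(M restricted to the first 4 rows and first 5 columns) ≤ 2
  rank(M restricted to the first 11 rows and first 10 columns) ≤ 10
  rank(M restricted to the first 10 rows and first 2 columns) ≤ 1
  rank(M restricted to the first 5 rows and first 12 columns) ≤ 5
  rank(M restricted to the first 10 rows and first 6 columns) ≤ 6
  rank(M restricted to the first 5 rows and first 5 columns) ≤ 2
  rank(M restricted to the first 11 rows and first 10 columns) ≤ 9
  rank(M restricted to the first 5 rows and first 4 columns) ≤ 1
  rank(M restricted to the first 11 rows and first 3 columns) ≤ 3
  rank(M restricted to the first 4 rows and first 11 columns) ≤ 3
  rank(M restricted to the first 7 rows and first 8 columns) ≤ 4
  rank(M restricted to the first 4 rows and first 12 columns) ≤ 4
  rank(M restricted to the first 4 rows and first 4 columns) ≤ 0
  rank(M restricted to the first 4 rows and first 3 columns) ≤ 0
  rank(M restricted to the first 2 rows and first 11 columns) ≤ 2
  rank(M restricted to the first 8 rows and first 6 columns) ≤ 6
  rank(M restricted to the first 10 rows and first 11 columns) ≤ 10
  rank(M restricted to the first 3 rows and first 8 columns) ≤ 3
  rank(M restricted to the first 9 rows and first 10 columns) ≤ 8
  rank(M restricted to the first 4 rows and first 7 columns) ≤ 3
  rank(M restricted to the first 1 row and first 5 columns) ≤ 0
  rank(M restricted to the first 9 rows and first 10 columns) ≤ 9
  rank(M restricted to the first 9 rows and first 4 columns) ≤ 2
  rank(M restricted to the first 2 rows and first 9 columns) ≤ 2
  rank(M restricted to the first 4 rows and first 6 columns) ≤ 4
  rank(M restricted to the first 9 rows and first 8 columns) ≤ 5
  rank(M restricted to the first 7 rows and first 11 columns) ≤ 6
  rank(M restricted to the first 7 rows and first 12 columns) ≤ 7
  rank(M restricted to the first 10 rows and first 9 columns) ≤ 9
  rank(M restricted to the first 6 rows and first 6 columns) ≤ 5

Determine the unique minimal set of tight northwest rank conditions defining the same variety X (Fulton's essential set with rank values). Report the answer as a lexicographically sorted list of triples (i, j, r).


The tightest implied rank at each (i,j), from the 37 conditions:

  0, 0, 0, 0, 0, 1, 1, 1, 1, 1, 1, 1
  0, 0, 0, 0, 1, 2, 2, 2, 2, 2, 2, 2
  0, 0, 0, 0, 1, 2, 2, 2, 3, 3, 3, 3
  0, 0, 0, 0, 1, 2, 2, 2, 3, 3, 3, 4
  1, 1, 1, 1, 2, 3, 3, 3, 4, 4, 4, 5
  1, 1, 2, 2, 3, 4, 4, 4, 5, 5, 5, 6
  1, 1, 2, 2, 3, 4, 4, 4, 5, 5, 6, 7
  1, 1, 2, 2, 3, 4, 5, 5, 6, 6, 7, 8
  1, 1, 2, 2, 3, 4, 5, 5, 6, 7, 8, 9
  1, 1, 2, 3, 4, 5, 6, 6, 7, 8, 9, 10
  1, 2, 3, 4, 5, 6, 7, 7, 8, 9, 10, 11
  1, 2, 3, 4, 5, 6, 7, 8, 9, 10, 11, 12

reading off 1-entries of Δ²R: w = (6, 5, 9, 12, 1, 3, 11, 7, 10, 4, 2, 8).

D(w) has 35 cells with 9 SE-corners; essential set:

[(1, 5, 0), (4, 4, 0), (4, 8, 2), (4, 11, 3), (7, 8, 4), (7, 10, 5), (9, 4, 2), (9, 8, 5), (10, 2, 1)]


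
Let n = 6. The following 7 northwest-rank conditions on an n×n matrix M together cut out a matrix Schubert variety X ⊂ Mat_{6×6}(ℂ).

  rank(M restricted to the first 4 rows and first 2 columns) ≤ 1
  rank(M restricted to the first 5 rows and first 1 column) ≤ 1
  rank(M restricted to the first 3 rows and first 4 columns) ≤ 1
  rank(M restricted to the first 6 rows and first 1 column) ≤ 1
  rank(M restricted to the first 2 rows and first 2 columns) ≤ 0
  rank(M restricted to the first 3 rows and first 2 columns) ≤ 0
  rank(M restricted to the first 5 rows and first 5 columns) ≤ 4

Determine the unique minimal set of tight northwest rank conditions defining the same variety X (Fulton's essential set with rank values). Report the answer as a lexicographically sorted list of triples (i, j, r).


Propagating the 7 rank bounds to every northwest block:

  row 1: 0, 0, 1, 1, 1, 1
  row 2: 0, 0, 1, 1, 2, 2
  row 3: 0, 0, 1, 1, 2, 3
  row 4: 1, 1, 2, 2, 3, 4
  row 5: 1, 2, 3, 3, 4, 5
  row 6: 1, 2, 3, 4, 5, 6

giving w = (3, 5, 6, 1, 2, 4) via Δ²R.

Rothe diagram D(w) (8 cells), 2 SE-corners (essential conditions):

[(3, 2, 0), (3, 4, 1)]


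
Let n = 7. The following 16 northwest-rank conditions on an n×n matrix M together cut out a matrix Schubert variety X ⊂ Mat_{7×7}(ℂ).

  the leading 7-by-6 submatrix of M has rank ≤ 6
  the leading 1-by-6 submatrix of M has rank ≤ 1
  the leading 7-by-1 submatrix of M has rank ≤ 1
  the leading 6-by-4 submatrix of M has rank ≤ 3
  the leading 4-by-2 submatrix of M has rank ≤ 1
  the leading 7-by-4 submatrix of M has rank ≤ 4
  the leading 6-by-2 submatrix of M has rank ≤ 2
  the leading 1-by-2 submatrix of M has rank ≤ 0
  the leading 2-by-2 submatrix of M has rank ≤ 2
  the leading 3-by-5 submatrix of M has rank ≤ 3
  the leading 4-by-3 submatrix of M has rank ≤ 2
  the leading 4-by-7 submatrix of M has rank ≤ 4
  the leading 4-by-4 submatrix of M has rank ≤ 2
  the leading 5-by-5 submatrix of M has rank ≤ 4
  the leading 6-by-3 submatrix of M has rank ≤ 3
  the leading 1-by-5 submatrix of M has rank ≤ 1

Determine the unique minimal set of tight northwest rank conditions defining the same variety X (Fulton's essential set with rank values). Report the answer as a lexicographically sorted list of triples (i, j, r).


Reconstructing r_w from the 16 given conditions:

  R[1]: 0  0  1  1  1  1  1
  R[2]: 1  1  2  2  2  2  2
  R[3]: 1  1  2  2  3  3  3
  R[4]: 1  1  2  2  3  4  4
  R[5]: 1  2  3  3  4  5  5
  R[6]: 1  2  3  3  4  5  6
  R[7]: 1  2  3  4  5  6  7

hence w(1..7) = (3, 1, 5, 6, 2, 7, 4).

Fulton essential set (4 of the 7 Rothe cells):

[(1, 2, 0), (4, 2, 1), (4, 4, 2), (6, 4, 3)]


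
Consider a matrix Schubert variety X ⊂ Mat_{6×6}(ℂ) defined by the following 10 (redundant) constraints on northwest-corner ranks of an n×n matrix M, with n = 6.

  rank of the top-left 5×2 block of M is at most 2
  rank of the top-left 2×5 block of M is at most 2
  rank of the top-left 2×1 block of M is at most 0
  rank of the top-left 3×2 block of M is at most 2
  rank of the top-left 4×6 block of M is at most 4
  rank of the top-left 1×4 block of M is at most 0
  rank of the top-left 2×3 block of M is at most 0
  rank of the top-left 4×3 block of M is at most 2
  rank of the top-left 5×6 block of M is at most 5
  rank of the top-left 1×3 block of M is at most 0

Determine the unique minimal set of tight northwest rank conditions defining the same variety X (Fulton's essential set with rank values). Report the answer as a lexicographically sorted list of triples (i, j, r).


Recovering R(i,j) via the rank-extension bound from the 10 conditions:

  row 1: 0, 0, 0, 0, 1, 1
  row 2: 0, 0, 0, 1, 2, 2
  row 3: 1, 1, 1, 2, 3, 3
  row 4: 1, 2, 2, 3, 4, 4
  row 5: 1, 2, 3, 4, 5, 5
  row 6: 1, 2, 3, 4, 5, 6

reading off 1-entries of Δ²R: w = (5, 4, 1, 2, 3, 6).

|D(w)|=7, |Ess(w)|=2:

[(1, 4, 0), (2, 3, 0)]


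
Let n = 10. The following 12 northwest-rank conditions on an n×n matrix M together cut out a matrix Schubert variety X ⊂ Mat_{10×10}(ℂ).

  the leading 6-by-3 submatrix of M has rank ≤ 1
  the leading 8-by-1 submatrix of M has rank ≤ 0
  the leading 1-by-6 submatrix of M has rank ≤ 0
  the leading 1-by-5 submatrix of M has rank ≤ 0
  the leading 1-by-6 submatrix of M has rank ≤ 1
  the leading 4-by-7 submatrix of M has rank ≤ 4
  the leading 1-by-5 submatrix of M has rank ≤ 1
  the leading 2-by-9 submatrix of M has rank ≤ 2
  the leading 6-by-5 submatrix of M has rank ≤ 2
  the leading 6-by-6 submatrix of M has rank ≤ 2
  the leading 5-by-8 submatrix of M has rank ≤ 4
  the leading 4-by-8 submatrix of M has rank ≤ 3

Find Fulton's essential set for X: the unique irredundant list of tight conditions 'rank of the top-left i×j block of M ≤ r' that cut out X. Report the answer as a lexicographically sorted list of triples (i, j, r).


Reconstructing r_w from the 12 given conditions:

  R[1]: 0, 0, 0, 0, 0, 0, 1, 1, 1, 1
  R[2]: 0, 1, 1, 1, 1, 1, 2, 2, 2, 2
  R[3]: 0, 1, 1, 2, 2, 2, 3, 3, 3, 3
  R[4]: 0, 1, 1, 2, 2, 2, 3, 3, 4, 4
  R[5]: 0, 1, 1, 2, 2, 2, 3, 4, 5, 5
  R[6]: 0, 1, 1, 2, 2, 2, 3, 4, 5, 6
  R[7]: 0, 1, 2, 3, 3, 3, 4, 5, 6, 7
  R[8]: 0, 1, 2, 3, 4, 4, 5, 6, 7, 8
  R[9]: 1, 2, 3, 4, 5, 5, 6, 7, 8, 9
  R[10]: 1, 2, 3, 4, 5, 6, 7, 8, 9, 10

reading off 1-entries of Δ²R: w = (7, 2, 4, 9, 8, 10, 3, 5, 1, 6).

D(w) has 24 cells with 5 SE-corners; essential set:

[(1, 6, 0), (4, 8, 3), (6, 3, 1), (6, 6, 2), (8, 1, 0)]


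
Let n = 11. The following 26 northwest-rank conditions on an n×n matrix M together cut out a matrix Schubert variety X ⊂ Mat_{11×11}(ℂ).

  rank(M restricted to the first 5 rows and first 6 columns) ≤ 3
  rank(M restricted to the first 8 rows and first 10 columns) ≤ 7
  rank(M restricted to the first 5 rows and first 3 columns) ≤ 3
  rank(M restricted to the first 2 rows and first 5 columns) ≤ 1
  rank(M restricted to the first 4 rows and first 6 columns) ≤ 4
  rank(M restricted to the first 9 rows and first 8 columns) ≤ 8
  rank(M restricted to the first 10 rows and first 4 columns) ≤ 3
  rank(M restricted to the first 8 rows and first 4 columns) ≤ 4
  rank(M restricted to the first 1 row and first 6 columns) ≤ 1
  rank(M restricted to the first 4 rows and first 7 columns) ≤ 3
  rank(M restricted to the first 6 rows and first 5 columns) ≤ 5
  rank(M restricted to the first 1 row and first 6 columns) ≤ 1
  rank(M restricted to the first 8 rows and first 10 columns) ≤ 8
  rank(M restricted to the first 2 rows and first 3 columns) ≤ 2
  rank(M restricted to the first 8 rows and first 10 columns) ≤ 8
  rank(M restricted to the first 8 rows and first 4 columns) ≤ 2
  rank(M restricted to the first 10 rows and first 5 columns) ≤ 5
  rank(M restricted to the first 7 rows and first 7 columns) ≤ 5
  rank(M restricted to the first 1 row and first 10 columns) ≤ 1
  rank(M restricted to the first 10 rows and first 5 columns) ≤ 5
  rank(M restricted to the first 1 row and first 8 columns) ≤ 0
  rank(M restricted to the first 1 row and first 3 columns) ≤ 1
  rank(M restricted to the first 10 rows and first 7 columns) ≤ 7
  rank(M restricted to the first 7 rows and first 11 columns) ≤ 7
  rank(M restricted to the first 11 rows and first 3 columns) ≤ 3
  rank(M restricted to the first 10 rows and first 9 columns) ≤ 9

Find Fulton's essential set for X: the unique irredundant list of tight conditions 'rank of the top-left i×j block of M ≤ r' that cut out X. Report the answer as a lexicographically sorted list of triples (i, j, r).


Propagating the 26 rank bounds to every northwest block:

  0 0 0 0 0 0 0 0 1 1 1
  1 1 1 1 1 1 1 1 2 2 2
  1 2 2 2 2 2 2 2 3 3 3
  1 2 2 2 3 3 3 3 4 4 4
  1 2 2 2 3 3 4 4 5 5 5
  1 2 2 2 3 4 5 5 6 6 6
  1 2 2 2 3 4 5 6 7 7 7
  1 2 2 2 3 4 5 6 7 7 8
  1 2 3 3 4 5 6 7 8 8 9
  1 2 3 3 4 5 6 7 8 9 10
  1 2 3 4 5 6 7 8 9 10 11

giving w = (9, 1, 2, 5, 7, 6, 8, 11, 3, 10, 4) via Δ²R.

ℓ(w)=21; the 5 essential cells (i,j,r):

[(1, 8, 0), (5, 6, 3), (8, 4, 2), (8, 10, 7), (10, 4, 3)]


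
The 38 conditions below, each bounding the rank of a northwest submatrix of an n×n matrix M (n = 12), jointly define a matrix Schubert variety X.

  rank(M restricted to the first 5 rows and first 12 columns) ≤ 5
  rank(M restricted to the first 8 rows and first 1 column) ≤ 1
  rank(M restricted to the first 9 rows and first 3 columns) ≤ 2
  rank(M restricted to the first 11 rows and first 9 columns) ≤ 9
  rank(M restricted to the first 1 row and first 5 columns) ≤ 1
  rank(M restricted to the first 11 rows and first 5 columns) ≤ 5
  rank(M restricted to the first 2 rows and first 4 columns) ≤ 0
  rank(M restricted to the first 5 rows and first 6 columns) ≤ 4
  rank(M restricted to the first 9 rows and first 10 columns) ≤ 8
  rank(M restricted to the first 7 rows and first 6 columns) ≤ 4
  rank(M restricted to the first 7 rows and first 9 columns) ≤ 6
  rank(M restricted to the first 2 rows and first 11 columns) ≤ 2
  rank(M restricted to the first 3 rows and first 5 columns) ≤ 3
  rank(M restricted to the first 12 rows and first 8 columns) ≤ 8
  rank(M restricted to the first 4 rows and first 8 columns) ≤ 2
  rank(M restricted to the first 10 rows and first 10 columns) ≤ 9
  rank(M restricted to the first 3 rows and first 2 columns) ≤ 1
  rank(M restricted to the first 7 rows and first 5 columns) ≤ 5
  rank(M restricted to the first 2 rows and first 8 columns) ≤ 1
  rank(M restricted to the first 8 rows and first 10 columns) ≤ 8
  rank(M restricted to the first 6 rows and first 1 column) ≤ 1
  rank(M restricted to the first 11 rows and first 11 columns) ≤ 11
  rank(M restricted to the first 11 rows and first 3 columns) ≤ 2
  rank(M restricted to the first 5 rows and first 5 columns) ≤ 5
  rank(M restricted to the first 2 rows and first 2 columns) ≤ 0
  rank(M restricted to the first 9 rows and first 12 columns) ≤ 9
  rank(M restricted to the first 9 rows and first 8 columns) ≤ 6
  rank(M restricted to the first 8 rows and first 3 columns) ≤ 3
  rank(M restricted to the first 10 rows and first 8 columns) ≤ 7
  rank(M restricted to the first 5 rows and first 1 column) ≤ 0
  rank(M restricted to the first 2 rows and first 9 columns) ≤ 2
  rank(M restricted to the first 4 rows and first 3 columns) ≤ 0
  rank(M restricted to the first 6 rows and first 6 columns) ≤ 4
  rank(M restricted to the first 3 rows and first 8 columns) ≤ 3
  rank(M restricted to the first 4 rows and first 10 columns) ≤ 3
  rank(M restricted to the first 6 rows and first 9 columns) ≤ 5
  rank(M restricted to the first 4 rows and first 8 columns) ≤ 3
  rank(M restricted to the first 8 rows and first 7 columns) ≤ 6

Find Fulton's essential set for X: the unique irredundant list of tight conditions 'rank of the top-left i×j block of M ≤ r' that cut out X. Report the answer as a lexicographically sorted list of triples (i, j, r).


Rank table r_w(12×12) implied by the 38 constraints:

  0 | 0 | 0 | 0 | 1 | 1 | 1 | 1 | 1 | 1 | 1 | 1
  0 | 0 | 0 | 0 | 1 | 1 | 1 | 1 | 2 | 2 | 2 | 2
  0 | 0 | 0 | 1 | 2 | 2 | 2 | 2 | 3 | 3 | 3 | 3
  0 | 0 | 0 | 1 | 2 | 2 | 2 | 2 | 3 | 3 | 4 | 4
  0 | 1 | 1 | 2 | 3 | 3 | 3 | 3 | 4 | 4 | 5 | 5
  1 | 2 | 2 | 3 | 4 | 4 | 4 | 4 | 5 | 5 | 6 | 6
  1 | 2 | 2 | 3 | 4 | 4 | 5 | 5 | 6 | 6 | 7 | 7
  1 | 2 | 2 | 3 | 4 | 5 | 6 | 6 | 7 | 7 | 8 | 8
  1 | 2 | 2 | 3 | 4 | 5 | 6 | 6 | 7 | 8 | 9 | 9
  1 | 2 | 2 | 3 | 4 | 5 | 6 | 7 | 8 | 9 | 10 | 10
  1 | 2 | 2 | 3 | 4 | 5 | 6 | 7 | 8 | 9 | 10 | 11
  1 | 2 | 3 | 4 | 5 | 6 | 7 | 8 | 9 | 10 | 11 | 12

giving w = (5, 9, 4, 11, 2, 1, 7, 6, 10, 8, 12, 3) via Δ²R.

Fulton essential set (9 of the 29 Rothe cells):

[(2, 4, 0), (2, 8, 1), (4, 3, 0), (4, 8, 2), (4, 10, 3), (5, 1, 0), (7, 6, 4), (9, 8, 6), (11, 3, 2)]


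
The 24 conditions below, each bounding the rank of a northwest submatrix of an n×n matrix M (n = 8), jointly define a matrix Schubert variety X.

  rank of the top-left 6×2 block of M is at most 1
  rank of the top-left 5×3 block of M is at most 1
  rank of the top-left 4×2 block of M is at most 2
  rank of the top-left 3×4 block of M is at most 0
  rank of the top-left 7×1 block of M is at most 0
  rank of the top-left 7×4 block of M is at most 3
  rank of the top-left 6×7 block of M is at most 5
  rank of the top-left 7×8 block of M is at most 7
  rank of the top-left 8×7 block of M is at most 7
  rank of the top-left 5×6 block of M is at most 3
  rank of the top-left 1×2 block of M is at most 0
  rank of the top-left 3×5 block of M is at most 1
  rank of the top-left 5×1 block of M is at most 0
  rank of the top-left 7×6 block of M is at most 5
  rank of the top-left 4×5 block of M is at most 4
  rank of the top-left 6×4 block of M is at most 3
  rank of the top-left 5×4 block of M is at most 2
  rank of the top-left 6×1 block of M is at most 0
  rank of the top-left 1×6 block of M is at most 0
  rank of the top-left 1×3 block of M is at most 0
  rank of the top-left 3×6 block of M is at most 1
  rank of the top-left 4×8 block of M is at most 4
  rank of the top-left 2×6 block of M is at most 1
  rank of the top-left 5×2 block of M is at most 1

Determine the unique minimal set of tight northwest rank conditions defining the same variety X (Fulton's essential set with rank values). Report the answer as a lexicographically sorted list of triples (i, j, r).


Propagating the 24 rank bounds to every northwest block:

  0 0 0 0 0 0 1 1
  0 0 0 0 1 1 2 2
  0 0 0 0 1 1 2 3
  0 1 1 1 2 2 3 4
  0 1 1 2 3 3 4 5
  0 1 2 3 4 4 5 6
  0 1 2 3 4 5 6 7
  1 2 3 4 5 6 7 8

second differences of R give the permutation w = (7, 5, 8, 2, 4, 3, 6, 1).

|D(w)|=20, |Ess(w)|=5:

[(1, 6, 0), (3, 4, 0), (3, 6, 1), (5, 3, 1), (7, 1, 0)]


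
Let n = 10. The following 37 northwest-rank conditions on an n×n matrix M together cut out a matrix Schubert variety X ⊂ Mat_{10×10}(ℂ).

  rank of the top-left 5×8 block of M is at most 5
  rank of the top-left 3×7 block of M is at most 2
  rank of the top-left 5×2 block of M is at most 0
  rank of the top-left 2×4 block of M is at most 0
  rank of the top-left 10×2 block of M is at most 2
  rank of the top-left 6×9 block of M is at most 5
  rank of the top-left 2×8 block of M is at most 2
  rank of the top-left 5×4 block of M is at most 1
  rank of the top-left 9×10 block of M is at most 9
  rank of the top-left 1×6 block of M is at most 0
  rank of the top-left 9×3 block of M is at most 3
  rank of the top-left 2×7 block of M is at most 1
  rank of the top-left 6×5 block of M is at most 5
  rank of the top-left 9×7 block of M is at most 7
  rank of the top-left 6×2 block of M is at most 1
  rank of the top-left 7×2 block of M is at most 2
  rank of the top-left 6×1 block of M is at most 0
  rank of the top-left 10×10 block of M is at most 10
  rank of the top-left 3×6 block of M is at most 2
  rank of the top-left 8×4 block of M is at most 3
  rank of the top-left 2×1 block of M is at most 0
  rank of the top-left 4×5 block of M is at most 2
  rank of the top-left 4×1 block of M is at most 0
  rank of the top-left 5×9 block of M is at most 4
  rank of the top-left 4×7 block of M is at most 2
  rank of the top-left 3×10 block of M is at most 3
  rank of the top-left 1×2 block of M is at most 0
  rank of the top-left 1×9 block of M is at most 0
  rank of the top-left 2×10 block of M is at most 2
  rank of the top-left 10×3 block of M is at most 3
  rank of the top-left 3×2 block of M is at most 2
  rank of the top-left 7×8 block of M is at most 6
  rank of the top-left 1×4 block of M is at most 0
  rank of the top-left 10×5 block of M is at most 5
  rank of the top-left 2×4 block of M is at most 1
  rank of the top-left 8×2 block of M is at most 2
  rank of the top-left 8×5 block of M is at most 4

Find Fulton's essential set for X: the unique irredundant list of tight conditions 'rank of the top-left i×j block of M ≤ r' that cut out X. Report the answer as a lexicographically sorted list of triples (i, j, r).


Recovering R(i,j) via the rank-extension bound from the 37 conditions:

  i=1: 0 0 0 0 0 0 0 0 0 1
  i=2: 0 0 0 0 1 1 1 1 1 2
  i=3: 0 0 1 1 2 2 2 2 2 3
  i=4: 0 0 1 1 2 2 2 3 3 4
  i=5: 0 0 1 1 2 3 3 4 4 5
  i=6: 0 1 2 2 3 4 4 5 5 6
  i=7: 1 2 3 3 4 5 5 6 6 7
  i=8: 1 2 3 3 4 5 6 7 7 8
  i=9: 1 2 3 4 5 6 7 8 8 9
  i=10: 1 2 3 4 5 6 7 8 9 10

hence w(1..10) = (10, 5, 3, 8, 6, 2, 1, 7, 4, 9).

Fulton essential set (7 of the 25 Rothe cells):

[(1, 9, 0), (2, 4, 0), (4, 7, 2), (5, 2, 0), (5, 4, 1), (6, 1, 0), (8, 4, 3)]


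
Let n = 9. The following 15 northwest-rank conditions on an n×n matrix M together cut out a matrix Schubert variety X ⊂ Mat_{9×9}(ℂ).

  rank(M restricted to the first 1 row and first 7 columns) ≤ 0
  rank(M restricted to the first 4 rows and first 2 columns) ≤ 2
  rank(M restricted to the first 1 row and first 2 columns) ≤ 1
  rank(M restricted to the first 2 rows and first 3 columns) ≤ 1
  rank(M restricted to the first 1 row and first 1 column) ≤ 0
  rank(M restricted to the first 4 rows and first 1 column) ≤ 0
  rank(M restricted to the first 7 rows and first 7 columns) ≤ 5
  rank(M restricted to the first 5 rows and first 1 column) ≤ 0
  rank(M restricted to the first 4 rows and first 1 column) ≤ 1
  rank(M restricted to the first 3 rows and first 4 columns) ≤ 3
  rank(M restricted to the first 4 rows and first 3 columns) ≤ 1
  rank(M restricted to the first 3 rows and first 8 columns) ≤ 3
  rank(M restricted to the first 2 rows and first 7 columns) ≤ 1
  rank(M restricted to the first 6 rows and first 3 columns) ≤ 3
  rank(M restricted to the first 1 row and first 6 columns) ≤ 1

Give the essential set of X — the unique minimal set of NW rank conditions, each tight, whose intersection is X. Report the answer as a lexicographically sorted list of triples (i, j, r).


The tightest implied rank at each (i,j), from the 15 conditions:

  i=1: 0, 0, 0, 0, 0, 0, 0, 1, 1
  i=2: 0, 1, 1, 1, 1, 1, 1, 2, 2
  i=3: 0, 1, 1, 2, 2, 2, 2, 3, 3
  i=4: 0, 1, 1, 2, 3, 3, 3, 4, 4
  i=5: 0, 1, 2, 3, 4, 4, 4, 5, 5
  i=6: 1, 2, 3, 4, 5, 5, 5, 6, 6
  i=7: 1, 2, 3, 4, 5, 5, 5, 6, 7
  i=8: 1, 2, 3, 4, 5, 6, 6, 7, 8
  i=9: 1, 2, 3, 4, 5, 6, 7, 8, 9

the unique w with this rank table is (8, 2, 4, 5, 3, 1, 9, 6, 7).

D(w) has 15 cells with 4 SE-corners; essential set:

[(1, 7, 0), (4, 3, 1), (5, 1, 0), (7, 7, 5)]


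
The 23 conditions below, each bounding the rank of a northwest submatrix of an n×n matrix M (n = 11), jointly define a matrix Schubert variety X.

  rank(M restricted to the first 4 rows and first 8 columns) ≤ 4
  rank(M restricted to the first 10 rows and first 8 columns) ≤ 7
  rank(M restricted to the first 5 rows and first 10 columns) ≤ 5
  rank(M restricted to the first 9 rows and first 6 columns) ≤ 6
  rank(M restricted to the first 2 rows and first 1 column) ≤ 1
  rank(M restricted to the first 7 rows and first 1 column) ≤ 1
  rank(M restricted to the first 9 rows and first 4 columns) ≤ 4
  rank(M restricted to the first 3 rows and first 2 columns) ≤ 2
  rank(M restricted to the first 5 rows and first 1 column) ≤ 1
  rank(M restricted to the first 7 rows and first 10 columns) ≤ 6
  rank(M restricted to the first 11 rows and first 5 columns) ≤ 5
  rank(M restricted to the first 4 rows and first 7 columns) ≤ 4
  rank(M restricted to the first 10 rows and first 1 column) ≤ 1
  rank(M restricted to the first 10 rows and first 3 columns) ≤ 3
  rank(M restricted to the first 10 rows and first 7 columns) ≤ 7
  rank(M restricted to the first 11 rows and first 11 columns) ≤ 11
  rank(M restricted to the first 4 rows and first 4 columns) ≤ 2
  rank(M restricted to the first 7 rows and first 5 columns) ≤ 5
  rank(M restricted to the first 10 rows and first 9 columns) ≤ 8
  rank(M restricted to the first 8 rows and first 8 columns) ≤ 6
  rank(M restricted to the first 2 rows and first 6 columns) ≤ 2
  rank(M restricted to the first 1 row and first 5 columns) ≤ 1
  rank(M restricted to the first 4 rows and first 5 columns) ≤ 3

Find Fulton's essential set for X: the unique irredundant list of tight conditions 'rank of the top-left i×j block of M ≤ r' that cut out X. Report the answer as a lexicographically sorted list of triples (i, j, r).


Propagating the 23 rank bounds to every northwest block:

  1 | 1 | 1 | 1 | 1 | 1 | 1 | 1 | 1 | 1 | 1
  1 | 2 | 2 | 2 | 2 | 2 | 2 | 2 | 2 | 2 | 2
  1 | 2 | 2 | 2 | 3 | 3 | 3 | 3 | 3 | 3 | 3
  1 | 2 | 2 | 2 | 3 | 4 | 4 | 4 | 4 | 4 | 4
  1 | 2 | 3 | 3 | 4 | 5 | 5 | 5 | 5 | 5 | 5
  1 | 2 | 3 | 4 | 5 | 6 | 6 | 6 | 6 | 6 | 6
  1 | 2 | 3 | 4 | 5 | 6 | 6 | 6 | 6 | 6 | 7
  1 | 2 | 3 | 4 | 5 | 6 | 6 | 6 | 7 | 7 | 8
  1 | 2 | 3 | 4 | 5 | 6 | 7 | 7 | 8 | 8 | 9
  1 | 2 | 3 | 4 | 5 | 6 | 7 | 7 | 8 | 9 | 10
  1 | 2 | 3 | 4 | 5 | 6 | 7 | 8 | 9 | 10 | 11

second differences of R give the permutation w = (1, 2, 5, 6, 3, 4, 11, 9, 7, 10, 8).

Rothe diagram D(w) (11 cells), 4 SE-corners (essential conditions):

[(4, 4, 2), (7, 10, 6), (8, 8, 6), (10, 8, 7)]


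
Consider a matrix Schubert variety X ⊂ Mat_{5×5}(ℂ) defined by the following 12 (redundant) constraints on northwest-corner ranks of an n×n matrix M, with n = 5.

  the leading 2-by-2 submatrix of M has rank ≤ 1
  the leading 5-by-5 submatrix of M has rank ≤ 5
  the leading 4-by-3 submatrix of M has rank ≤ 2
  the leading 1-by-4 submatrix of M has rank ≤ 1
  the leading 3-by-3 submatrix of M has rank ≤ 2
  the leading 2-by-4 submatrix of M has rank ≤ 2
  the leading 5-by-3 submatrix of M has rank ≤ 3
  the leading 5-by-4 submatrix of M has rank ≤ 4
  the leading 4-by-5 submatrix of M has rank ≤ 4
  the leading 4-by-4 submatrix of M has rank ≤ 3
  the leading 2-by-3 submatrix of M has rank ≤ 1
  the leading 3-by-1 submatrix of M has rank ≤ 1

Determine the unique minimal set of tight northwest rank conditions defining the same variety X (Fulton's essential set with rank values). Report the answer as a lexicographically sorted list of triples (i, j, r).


Rank table r_w(5×5) implied by the 12 constraints:

  i=1: 1, 1, 1, 1, 1
  i=2: 1, 1, 1, 2, 2
  i=3: 1, 2, 2, 3, 3
  i=4: 1, 2, 2, 3, 4
  i=5: 1, 2, 3, 4, 5

the unique w with this rank table is (1, 4, 2, 5, 3).

Rothe diagram D(w) (3 cells), 2 SE-corners (essential conditions):

[(2, 3, 1), (4, 3, 2)]
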